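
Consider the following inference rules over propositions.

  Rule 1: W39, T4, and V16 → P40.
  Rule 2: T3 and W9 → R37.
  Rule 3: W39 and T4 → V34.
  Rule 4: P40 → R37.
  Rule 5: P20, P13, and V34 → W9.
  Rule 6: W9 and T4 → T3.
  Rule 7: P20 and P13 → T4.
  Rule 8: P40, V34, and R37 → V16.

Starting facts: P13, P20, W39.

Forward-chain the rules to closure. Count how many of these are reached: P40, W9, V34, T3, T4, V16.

From P20 and P13, Rule 7 gives T4.
From W39 and T4, Rule 3 gives V34.
P20, P13, and V34 hold, so W9 follows (Rule 5).
From W9 and T4, Rule 6 gives T3.
P40 would need W39, T4, and V16 (Rule 1), but V16 is never established.
W9: reached.
V34: reached.
T3: reached.
T4: reached.
V16 would need P40, V34, and R37 (Rule 8), but P40 is never established.
Reached: W9, V34, T3, and T4 — 4 of the 6.

4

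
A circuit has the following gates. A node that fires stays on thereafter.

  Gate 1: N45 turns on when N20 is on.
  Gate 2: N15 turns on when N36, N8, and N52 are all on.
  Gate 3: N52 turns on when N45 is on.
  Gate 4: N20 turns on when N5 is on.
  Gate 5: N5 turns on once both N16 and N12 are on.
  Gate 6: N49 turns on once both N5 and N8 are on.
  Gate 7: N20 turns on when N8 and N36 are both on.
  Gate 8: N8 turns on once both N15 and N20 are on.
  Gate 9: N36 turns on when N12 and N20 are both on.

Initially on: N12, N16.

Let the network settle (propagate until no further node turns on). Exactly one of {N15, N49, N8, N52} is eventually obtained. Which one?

N52

Gate 5: N16 and N12 on → N5 on.
Gate 4: N5 on → N20 on.
Gate 1: N20 on → N45 on.
N45 is on, so N52 turns on (Gate 3).
N49 would need N5 and N8 (Gate 6), but N8 never turns on. N8 would need N15 and N20 (Gate 8), but N15 never turns on. N15 would need N36, N8, and N52 (Gate 2), but N8 never turns on.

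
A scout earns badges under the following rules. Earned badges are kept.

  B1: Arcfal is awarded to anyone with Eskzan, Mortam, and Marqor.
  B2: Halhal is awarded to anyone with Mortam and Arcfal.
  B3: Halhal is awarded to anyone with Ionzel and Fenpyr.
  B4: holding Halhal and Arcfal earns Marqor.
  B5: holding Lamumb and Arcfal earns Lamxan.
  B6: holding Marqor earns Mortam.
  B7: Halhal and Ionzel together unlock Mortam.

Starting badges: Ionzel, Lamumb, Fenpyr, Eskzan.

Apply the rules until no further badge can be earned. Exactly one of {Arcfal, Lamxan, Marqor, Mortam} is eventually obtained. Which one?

With Ionzel and Fenpyr, Halhal is earned (B3).
With Halhal and Ionzel, Mortam is earned (B7).
Arcfal would need Eskzan, Mortam, and Marqor (B1), but Marqor is never earned. Marqor would need Halhal and Arcfal (B4), but Arcfal is never earned. Lamxan would need Lamumb and Arcfal (B5), but Arcfal is never earned.

Mortam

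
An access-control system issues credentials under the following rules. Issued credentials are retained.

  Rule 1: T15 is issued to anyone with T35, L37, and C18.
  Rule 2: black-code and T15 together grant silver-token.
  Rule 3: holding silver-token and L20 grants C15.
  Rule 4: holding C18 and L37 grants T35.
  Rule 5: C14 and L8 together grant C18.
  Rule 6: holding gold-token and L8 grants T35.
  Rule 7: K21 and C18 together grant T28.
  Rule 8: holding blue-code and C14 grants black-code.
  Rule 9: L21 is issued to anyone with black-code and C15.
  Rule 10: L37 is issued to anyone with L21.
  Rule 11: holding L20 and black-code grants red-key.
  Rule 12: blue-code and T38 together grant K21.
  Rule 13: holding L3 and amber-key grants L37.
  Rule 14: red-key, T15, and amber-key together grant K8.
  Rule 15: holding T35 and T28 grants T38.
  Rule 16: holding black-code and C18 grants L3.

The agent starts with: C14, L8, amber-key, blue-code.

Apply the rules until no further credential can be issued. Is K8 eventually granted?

K8 would need red-key, T15, and amber-key (Rule 14), but red-key is never granted.

No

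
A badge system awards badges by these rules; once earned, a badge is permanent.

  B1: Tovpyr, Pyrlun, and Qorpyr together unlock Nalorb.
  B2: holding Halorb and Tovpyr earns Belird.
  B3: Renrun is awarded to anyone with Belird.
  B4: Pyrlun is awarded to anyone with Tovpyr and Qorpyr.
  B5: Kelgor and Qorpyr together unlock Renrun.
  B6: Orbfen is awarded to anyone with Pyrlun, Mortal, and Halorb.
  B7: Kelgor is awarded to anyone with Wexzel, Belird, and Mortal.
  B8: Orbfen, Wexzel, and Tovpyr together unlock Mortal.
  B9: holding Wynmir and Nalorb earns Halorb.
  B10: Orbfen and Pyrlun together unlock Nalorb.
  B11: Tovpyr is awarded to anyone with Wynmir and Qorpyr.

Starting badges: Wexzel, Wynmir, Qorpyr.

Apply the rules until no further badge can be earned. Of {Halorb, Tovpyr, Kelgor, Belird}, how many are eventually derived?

With Wynmir and Qorpyr, Tovpyr is earned (B11).
With Tovpyr and Qorpyr, Pyrlun is earned (B4).
With Tovpyr, Pyrlun, and Qorpyr, Nalorb is earned (B1).
With Wynmir and Nalorb, Halorb is earned (B9).
With Halorb and Tovpyr, Belird is earned (B2).
Halorb: reached.
Tovpyr: reached.
Kelgor would need Wexzel, Belird, and Mortal (B7), but Mortal is never earned.
Belird: reached.
Reached: Halorb, Tovpyr, and Belird — 3 of the 4.

3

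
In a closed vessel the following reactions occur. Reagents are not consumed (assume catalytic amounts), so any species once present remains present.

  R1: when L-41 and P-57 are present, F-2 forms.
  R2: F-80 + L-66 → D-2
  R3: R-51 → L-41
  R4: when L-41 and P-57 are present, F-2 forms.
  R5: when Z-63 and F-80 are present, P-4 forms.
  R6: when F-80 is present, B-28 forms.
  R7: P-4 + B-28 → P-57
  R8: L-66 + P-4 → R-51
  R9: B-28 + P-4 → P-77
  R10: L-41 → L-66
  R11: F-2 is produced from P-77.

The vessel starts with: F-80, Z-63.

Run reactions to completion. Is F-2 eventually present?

Yes

Z-63 and F-80 present → P-4 forms (R5).
F-80 present → B-28 forms (R6).
B-28 and P-4 present → P-77 forms (R9).
P-77 present → F-2 forms (R11).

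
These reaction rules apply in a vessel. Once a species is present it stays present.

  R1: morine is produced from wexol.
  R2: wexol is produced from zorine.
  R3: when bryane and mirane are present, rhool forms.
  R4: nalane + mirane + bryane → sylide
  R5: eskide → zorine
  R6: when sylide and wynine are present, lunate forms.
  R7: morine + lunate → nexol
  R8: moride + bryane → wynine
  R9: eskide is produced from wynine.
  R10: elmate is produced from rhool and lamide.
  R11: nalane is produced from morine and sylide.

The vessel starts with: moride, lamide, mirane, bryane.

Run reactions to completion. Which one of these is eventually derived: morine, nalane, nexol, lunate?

moride and bryane present → wynine forms (R8).
wynine present → eskide forms (R9).
eskide present → zorine forms (R5).
zorine present → wexol forms (R2).
wexol present → morine forms (R1).
nexol would need morine and lunate (R7), but lunate never forms. lunate would need sylide and wynine (R6), but sylide never forms. nalane would need morine and sylide (R11), but sylide never forms.

morine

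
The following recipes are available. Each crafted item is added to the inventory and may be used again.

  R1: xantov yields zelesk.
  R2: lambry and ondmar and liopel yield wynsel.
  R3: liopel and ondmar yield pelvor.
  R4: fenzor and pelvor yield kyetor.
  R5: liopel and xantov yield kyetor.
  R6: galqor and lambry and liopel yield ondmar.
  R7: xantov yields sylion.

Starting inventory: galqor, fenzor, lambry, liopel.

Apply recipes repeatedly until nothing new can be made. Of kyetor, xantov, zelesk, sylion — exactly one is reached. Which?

galqor and lambry and liopel → ondmar (R6).
Using R3, liopel and ondmar make pelvor.
Using R4, fenzor and pelvor make kyetor.
No rule produces xantov, and it is not given. sylion would need xantov (R7), but xantov is never obtained. zelesk would need xantov (R1), but xantov is never obtained.

kyetor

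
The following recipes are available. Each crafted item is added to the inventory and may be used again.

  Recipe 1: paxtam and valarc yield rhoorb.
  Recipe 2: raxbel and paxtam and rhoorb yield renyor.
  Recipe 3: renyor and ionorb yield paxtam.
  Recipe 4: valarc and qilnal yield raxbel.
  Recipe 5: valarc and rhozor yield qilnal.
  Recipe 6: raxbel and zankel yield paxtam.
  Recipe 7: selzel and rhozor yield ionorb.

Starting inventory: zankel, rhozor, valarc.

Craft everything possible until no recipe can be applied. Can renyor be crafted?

Using Recipe 5, valarc and rhozor make qilnal.
Using Recipe 4, valarc and qilnal make raxbel.
Using Recipe 6, raxbel and zankel make paxtam.
paxtam and valarc → rhoorb (Recipe 1).
Using Recipe 2, raxbel, paxtam, and rhoorb make renyor.

Yes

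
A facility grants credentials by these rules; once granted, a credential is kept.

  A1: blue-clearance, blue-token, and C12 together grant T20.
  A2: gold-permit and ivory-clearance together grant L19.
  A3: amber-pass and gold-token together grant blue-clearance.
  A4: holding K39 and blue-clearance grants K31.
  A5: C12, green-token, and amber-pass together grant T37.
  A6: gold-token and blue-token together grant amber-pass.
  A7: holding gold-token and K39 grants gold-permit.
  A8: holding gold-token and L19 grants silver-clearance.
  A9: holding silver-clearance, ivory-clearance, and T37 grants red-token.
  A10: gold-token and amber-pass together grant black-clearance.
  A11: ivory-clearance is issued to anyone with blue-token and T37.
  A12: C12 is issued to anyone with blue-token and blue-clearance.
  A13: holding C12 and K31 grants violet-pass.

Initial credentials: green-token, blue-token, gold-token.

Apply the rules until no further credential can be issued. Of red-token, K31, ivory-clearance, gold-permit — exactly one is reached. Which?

Holding gold-token and blue-token grants amber-pass (A6).
Holding amber-pass and gold-token grants blue-clearance (A3).
Holding blue-token and blue-clearance grants C12 (A12).
Holding C12, green-token, and amber-pass grants T37 (A5).
Holding blue-token and T37 grants ivory-clearance (A11).
K31 would need K39 and blue-clearance (A4), but K39 is never granted. red-token would need silver-clearance, ivory-clearance, and T37 (A9), but silver-clearance is never granted. gold-permit would need gold-token and K39 (A7), but K39 is never granted.

ivory-clearance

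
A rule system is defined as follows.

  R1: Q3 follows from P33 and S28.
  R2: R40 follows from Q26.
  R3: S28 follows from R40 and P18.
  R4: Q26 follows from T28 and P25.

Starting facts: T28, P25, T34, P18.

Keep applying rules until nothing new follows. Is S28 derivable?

From T28 and P25, R4 gives Q26.
Q26 holds, so R40 follows (R2).
From R40 and P18, R3 gives S28.

Yes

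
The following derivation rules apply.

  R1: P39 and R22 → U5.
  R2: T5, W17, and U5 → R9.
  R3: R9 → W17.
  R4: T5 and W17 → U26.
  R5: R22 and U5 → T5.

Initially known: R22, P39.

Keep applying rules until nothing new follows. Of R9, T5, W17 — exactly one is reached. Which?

From P39 and R22, R1 gives U5.
R22 and U5 hold, so T5 follows (R5).
W17 would need R9 (R3), but R9 is never established. R9 would need T5, W17, and U5 (R2), but W17 is never established.

T5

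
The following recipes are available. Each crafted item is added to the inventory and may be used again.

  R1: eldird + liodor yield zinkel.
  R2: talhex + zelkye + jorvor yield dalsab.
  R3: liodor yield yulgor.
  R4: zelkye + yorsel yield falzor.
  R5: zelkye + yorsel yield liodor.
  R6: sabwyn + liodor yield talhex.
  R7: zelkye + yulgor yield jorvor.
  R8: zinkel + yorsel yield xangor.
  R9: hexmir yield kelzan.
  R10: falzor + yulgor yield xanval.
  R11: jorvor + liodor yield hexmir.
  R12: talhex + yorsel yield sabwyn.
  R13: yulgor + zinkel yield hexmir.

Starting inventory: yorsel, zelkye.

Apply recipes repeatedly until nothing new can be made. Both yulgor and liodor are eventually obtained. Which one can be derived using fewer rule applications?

liodor

liodor: Using R5, zelkye and yorsel make liodor. [1 rule application]
yulgor: zelkye + yorsel → liodor (R5). liodor → yulgor (R3). [2 rule applications]
liodor needs fewer.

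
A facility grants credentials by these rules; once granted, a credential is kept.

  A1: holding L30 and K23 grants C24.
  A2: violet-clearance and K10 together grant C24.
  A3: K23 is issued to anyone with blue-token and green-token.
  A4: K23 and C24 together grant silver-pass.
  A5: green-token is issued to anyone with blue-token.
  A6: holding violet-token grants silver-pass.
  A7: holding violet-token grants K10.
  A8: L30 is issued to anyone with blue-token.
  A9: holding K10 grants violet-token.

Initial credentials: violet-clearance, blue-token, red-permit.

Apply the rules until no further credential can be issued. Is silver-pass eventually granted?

Holding blue-token grants L30 (A8).
Holding blue-token grants green-token (A5).
Holding blue-token and green-token grants K23 (A3).
Holding L30 and K23 grants C24 (A1).
Holding K23 and C24 grants silver-pass (A4).

Yes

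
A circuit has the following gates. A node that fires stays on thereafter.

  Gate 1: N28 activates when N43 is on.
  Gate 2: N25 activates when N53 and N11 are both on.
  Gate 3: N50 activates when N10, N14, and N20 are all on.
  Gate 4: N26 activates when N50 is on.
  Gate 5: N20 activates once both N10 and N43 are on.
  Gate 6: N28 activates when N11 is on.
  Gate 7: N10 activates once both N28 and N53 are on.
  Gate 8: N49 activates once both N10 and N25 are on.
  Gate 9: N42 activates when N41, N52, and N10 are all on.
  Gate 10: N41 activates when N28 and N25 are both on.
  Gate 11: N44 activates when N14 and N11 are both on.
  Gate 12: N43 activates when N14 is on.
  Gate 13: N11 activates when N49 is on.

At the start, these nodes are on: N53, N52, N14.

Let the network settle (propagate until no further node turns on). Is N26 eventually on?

N14 is on, so N43 activates (Gate 12).
N43 is on, so N28 activates (Gate 1).
N28 and N53 are on, so N10 activates (Gate 7).
Gate 5: N10 and N43 on → N20 on.
N10, N14, and N20 are on, so N50 activates (Gate 3).
N50 is on, so N26 activates (Gate 4).

Yes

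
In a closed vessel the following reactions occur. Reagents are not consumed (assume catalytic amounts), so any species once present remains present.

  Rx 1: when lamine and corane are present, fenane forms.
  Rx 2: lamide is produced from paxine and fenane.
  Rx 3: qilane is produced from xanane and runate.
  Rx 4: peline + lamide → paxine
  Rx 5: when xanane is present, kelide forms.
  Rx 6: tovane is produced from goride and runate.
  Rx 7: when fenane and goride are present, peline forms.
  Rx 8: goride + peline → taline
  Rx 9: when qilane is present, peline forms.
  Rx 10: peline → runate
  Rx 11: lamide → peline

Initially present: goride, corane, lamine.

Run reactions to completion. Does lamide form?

No

lamide would need paxine and fenane (Rx 2), but paxine never forms.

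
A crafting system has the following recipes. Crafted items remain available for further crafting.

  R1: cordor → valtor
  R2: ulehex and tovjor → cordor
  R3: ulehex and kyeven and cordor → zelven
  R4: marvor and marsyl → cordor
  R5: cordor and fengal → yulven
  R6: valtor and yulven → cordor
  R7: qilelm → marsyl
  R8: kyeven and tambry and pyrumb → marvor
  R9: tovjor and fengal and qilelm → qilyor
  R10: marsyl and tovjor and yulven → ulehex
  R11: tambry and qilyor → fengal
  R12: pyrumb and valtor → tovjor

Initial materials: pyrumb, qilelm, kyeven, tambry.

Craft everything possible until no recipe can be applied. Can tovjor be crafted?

Yes

Using R8, kyeven, tambry, and pyrumb make marvor.
Using R7, qilelm makes marsyl.
marvor and marsyl → cordor (R4).
cordor → valtor (R1).
Using R12, pyrumb and valtor make tovjor.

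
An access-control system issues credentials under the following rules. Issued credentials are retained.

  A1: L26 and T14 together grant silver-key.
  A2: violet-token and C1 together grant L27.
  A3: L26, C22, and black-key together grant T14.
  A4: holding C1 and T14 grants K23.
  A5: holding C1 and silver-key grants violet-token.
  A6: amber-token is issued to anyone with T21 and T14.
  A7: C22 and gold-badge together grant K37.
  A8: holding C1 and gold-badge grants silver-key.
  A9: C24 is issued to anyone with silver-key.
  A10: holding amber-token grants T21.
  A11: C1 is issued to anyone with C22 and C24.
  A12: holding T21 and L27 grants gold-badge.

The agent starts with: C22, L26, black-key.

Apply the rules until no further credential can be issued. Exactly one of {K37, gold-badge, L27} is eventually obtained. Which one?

L27

Holding L26, C22, and black-key grants T14 (A3).
Holding L26 and T14 grants silver-key (A1).
Holding silver-key grants C24 (A9).
Holding C22 and C24 grants C1 (A11).
Holding C1 and silver-key grants violet-token (A5).
Holding violet-token and C1 grants L27 (A2).
K37 would need C22 and gold-badge (A7), but gold-badge is never granted. gold-badge would need T21 and L27 (A12), but T21 is never granted.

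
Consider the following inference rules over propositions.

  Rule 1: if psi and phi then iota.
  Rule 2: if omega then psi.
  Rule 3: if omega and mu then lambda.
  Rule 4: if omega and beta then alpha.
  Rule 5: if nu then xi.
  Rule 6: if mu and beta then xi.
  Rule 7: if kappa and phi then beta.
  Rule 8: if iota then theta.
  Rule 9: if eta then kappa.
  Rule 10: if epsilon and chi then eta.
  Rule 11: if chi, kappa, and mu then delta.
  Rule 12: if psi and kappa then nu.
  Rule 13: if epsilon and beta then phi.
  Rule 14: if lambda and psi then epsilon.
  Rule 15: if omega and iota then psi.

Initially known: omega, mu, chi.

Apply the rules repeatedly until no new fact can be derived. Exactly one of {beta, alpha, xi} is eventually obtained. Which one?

xi

omega holds, so psi follows (Rule 2).
From omega and mu, Rule 3 gives lambda.
From lambda and psi, Rule 14 gives epsilon.
epsilon and chi hold, so eta follows (Rule 10).
eta holds, so kappa follows (Rule 9).
From psi and kappa, Rule 12 gives nu.
nu holds, so xi follows (Rule 5).
alpha would need omega and beta (Rule 4), but beta is never established. beta would need kappa and phi (Rule 7), but phi is never established.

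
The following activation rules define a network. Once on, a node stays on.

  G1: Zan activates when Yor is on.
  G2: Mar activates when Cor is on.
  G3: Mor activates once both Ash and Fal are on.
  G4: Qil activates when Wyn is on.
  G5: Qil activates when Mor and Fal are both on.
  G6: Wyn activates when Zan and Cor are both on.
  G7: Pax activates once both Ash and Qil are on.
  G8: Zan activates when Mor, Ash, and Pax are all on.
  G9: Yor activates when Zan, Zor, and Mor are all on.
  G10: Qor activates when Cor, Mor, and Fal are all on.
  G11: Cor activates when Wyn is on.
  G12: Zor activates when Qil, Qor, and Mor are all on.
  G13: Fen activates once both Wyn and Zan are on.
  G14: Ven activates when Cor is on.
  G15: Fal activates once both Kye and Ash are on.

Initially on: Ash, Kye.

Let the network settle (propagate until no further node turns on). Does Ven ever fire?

Ven would need Cor (G14), but Cor never turns on.

No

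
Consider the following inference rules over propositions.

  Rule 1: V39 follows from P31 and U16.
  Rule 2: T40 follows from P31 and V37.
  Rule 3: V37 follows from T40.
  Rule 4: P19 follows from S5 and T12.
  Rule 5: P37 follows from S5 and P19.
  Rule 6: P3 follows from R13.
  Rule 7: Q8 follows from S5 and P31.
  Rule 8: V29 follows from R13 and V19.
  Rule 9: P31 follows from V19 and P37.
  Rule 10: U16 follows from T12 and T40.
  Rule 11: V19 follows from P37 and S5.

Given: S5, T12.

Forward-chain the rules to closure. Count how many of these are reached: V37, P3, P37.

S5 and T12 hold, so P19 follows (Rule 4).
S5 and P19 hold, so P37 follows (Rule 5).
V37 would need T40 (Rule 3), but T40 is never established.
P3 would need R13 (Rule 6), but R13 is never established.
P37: reached.
Reached: P37 — 1 of the 3.

1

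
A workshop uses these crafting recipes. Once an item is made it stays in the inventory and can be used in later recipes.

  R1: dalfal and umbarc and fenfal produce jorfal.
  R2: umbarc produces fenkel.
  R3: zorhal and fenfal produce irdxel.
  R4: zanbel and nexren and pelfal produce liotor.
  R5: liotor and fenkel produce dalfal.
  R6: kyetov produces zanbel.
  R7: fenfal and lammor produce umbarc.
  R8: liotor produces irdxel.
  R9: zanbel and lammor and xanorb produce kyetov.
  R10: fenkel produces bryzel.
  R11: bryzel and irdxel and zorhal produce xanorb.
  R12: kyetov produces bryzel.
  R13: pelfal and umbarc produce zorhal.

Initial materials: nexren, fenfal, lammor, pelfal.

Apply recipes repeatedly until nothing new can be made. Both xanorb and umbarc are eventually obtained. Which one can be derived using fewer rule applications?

umbarc

umbarc: fenfal and lammor → umbarc (R7). [1 rule application]
xanorb: fenfal and lammor → umbarc (R7). pelfal and umbarc → zorhal (R13). Using R2, umbarc makes fenkel. fenkel → bryzel (R10). Using R3, zorhal and fenfal make irdxel. bryzel and irdxel and zorhal → xanorb (R11). [6 rule applications]
umbarc needs fewer.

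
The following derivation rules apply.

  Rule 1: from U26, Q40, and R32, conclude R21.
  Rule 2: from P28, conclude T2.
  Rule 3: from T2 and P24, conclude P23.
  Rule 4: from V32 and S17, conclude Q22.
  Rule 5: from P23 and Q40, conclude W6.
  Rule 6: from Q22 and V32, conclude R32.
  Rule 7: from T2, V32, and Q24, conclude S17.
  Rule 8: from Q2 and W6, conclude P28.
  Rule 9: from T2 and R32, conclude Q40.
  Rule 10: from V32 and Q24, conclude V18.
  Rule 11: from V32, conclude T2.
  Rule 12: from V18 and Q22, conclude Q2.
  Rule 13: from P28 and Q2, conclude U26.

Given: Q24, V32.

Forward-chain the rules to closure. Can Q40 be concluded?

V32 holds, so T2 follows (Rule 11).
From T2, V32, and Q24, Rule 7 gives S17.
V32 and S17 hold, so Q22 follows (Rule 4).
Q22 and V32 hold, so R32 follows (Rule 6).
From T2 and R32, Rule 9 gives Q40.

Yes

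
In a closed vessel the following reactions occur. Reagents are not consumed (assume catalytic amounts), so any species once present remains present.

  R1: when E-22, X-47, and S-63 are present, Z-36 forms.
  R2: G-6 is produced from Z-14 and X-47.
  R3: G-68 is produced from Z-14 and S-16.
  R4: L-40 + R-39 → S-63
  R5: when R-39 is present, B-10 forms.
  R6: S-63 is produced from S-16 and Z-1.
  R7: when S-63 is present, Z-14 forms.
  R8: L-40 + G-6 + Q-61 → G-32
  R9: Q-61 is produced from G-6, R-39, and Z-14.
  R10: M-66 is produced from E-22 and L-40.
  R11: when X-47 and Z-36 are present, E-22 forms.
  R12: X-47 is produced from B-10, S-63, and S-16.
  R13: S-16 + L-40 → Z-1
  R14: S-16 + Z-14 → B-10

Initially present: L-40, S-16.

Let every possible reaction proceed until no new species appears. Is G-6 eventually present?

S-16 and L-40 present → Z-1 forms (R13).
S-16 and Z-1 present → S-63 forms (R6).
S-63 present → Z-14 forms (R7).
S-16 and Z-14 present → B-10 forms (R14).
B-10, S-63, and S-16 present → X-47 forms (R12).
Z-14 and X-47 present → G-6 forms (R2).

Yes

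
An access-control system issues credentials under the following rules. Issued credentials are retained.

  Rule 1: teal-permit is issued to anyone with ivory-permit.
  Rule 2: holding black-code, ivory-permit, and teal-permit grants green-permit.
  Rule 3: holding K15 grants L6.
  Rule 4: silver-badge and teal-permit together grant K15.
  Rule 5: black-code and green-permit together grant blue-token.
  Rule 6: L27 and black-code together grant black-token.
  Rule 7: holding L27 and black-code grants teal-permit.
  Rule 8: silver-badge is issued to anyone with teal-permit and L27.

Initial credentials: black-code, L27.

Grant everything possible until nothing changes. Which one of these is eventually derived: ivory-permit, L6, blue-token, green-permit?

Holding L27 and black-code grants teal-permit (Rule 7).
Holding teal-permit and L27 grants silver-badge (Rule 8).
Holding silver-badge and teal-permit grants K15 (Rule 4).
Holding K15 grants L6 (Rule 3).
blue-token would need black-code and green-permit (Rule 5), but green-permit is never granted. green-permit would need black-code, ivory-permit, and teal-permit (Rule 2), but ivory-permit is never granted. No rule produces ivory-permit, and it is not given.

L6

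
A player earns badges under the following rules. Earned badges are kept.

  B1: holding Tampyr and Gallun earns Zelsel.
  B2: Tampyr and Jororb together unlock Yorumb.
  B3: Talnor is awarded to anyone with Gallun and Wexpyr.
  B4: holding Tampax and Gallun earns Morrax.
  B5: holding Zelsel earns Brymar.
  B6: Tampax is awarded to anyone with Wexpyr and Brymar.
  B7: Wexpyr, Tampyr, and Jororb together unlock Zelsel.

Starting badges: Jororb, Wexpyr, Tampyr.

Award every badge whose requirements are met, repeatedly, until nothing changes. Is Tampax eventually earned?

With Wexpyr, Tampyr, and Jororb, Zelsel is earned (B7).
With Zelsel, Brymar is earned (B5).
With Wexpyr and Brymar, Tampax is earned (B6).

Yes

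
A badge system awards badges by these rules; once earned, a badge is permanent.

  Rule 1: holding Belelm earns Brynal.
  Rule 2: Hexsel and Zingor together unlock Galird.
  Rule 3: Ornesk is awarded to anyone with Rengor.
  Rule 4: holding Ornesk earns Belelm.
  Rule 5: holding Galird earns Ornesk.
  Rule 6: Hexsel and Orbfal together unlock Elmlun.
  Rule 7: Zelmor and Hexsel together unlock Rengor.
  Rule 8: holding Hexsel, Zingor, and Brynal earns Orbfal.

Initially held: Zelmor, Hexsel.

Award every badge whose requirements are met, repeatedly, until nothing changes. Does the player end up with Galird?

Galird would need Hexsel and Zingor (Rule 2), but Zingor is never earned.

No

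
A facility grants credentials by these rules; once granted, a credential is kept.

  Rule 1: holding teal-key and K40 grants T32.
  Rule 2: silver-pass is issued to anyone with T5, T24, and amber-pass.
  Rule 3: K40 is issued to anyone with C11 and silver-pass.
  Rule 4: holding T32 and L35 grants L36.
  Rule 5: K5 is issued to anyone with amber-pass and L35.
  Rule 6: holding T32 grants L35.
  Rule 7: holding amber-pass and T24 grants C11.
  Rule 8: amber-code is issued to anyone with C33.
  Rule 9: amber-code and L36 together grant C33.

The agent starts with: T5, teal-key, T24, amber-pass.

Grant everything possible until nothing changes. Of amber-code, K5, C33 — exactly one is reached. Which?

K5

Holding T5, T24, and amber-pass grants silver-pass (Rule 2).
Holding amber-pass and T24 grants C11 (Rule 7).
Holding C11 and silver-pass grants K40 (Rule 3).
Holding teal-key and K40 grants T32 (Rule 1).
Holding T32 grants L35 (Rule 6).
Holding amber-pass and L35 grants K5 (Rule 5).
amber-code would need C33 (Rule 8), but C33 is never granted. C33 would need amber-code and L36 (Rule 9), but amber-code is never granted.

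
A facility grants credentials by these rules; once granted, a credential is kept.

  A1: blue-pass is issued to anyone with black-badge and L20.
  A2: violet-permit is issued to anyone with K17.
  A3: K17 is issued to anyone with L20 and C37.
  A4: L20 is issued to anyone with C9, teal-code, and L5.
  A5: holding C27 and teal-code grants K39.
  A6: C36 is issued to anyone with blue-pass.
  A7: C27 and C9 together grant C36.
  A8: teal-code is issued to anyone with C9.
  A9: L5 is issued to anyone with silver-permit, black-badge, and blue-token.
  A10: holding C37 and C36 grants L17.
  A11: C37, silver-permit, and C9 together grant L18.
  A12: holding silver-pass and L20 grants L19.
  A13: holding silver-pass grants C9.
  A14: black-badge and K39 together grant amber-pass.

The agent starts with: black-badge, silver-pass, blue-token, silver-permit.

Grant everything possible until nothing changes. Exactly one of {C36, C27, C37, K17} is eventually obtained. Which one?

Holding silver-pass grants C9 (A13).
Holding silver-permit, black-badge, and blue-token grants L5 (A9).
Holding C9 grants teal-code (A8).
Holding C9, teal-code, and L5 grants L20 (A4).
Holding black-badge and L20 grants blue-pass (A1).
Holding blue-pass grants C36 (A6).
K17 would need L20 and C37 (A3), but C37 is never granted. No rule produces C27, and it is not given. No rule produces C37, and it is not given.

C36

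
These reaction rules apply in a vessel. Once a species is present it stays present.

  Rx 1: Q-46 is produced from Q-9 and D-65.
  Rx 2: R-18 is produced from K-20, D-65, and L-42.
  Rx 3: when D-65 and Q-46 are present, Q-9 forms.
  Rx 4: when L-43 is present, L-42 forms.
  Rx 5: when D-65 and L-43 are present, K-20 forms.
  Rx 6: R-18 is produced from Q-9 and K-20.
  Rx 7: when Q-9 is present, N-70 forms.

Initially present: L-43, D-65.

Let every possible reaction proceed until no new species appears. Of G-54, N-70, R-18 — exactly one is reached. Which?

R-18

D-65 and L-43 present → K-20 forms (Rx 5).
L-43 present → L-42 forms (Rx 4).
K-20, D-65, and L-42 present → R-18 forms (Rx 2).
N-70 would need Q-9 (Rx 7), but Q-9 never forms. No rule produces G-54, and it is not given.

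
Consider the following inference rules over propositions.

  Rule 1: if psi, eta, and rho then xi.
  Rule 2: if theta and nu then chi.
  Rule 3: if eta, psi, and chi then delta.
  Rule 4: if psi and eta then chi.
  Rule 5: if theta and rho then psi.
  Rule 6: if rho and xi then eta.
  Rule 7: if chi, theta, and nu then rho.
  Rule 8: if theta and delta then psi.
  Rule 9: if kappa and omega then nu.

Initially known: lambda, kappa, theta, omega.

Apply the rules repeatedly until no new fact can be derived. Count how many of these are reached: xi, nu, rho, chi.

From kappa and omega, Rule 9 gives nu.
theta and nu hold, so chi follows (Rule 2).
chi, theta, and nu hold, so rho follows (Rule 7).
xi would need psi, eta, and rho (Rule 1), but eta is never established.
nu: reached.
rho: reached.
chi: reached.
Reached: nu, rho, and chi — 3 of the 4.

3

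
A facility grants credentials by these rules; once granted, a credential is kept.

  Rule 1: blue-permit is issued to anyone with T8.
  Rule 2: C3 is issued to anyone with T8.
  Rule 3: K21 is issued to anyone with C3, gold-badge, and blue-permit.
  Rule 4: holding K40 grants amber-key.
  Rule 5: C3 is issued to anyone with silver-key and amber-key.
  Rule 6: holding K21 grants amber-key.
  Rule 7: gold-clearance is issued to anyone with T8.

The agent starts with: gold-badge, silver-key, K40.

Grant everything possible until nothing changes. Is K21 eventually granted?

No

K21 would need C3, gold-badge, and blue-permit (Rule 3), but blue-permit is never granted.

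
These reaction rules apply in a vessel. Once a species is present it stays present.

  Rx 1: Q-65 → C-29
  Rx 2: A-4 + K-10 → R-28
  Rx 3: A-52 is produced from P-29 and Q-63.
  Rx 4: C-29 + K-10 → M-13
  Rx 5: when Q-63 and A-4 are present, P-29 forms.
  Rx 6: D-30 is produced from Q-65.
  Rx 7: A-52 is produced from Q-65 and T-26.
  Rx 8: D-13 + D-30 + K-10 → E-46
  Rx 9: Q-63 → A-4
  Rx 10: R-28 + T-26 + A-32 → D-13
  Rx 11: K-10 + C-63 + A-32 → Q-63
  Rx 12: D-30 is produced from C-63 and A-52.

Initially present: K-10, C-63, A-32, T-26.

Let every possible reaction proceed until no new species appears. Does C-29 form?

C-29 would need Q-65 (Rx 1), but Q-65 never forms.

No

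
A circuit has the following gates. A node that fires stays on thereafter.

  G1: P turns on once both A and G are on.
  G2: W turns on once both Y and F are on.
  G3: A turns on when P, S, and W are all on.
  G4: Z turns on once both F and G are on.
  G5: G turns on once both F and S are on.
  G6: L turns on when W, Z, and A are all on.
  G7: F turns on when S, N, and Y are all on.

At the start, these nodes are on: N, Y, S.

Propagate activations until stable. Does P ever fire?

No

P would need A and G (G1), but A never turns on.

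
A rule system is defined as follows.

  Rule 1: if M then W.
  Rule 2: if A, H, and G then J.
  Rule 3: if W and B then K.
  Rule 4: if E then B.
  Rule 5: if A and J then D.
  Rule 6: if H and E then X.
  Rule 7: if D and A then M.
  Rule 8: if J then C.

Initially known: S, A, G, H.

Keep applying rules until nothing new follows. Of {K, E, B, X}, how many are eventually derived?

K would need W and B (Rule 3), but B is never established.
No rule produces E, and it is not given.
B would need E (Rule 4), but E is never established.
X would need H and E (Rule 6), but E is never established.
None of the 4 are reached.

0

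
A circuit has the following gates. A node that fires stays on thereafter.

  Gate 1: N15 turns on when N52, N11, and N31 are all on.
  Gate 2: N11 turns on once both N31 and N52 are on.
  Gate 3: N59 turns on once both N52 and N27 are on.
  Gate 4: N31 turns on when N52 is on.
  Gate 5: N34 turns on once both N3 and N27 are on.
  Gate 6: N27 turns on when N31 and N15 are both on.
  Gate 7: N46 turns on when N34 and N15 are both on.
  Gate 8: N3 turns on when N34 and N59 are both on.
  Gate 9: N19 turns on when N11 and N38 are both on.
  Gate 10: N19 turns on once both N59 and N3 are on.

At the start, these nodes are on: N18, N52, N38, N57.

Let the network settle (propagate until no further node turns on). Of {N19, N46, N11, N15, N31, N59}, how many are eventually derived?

5

N52 is on, so N31 turns on (Gate 4).
Gate 2: N31 and N52 on → N11 on.
Gate 1: N52, N11, and N31 on → N15 on.
Gate 9: N11 and N38 on → N19 on.
N31 and N15 are on, so N27 turns on (Gate 6).
N52 and N27 are on, so N59 turns on (Gate 3).
N19: reached.
N46 would need N34 and N15 (Gate 7), but N34 never turns on.
N11: reached.
N15: reached.
N31: reached.
N59: reached.
Reached: N19, N11, N15, N31, and N59 — 5 of the 6.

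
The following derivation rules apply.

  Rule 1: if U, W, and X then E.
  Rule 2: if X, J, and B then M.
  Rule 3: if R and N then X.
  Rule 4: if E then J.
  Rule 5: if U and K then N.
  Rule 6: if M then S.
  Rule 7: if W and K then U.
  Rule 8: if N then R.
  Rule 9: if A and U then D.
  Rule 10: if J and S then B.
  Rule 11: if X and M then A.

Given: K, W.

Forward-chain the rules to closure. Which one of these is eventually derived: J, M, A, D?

W and K hold, so U follows (Rule 7).
U and K hold, so N follows (Rule 5).
From N, Rule 8 gives R.
From R and N, Rule 3 gives X.
From U, W, and X, Rule 1 gives E.
From E, Rule 4 gives J.
A would need X and M (Rule 11), but M is never established. D would need A and U (Rule 9), but A is never established. M would need X, J, and B (Rule 2), but B is never established.

J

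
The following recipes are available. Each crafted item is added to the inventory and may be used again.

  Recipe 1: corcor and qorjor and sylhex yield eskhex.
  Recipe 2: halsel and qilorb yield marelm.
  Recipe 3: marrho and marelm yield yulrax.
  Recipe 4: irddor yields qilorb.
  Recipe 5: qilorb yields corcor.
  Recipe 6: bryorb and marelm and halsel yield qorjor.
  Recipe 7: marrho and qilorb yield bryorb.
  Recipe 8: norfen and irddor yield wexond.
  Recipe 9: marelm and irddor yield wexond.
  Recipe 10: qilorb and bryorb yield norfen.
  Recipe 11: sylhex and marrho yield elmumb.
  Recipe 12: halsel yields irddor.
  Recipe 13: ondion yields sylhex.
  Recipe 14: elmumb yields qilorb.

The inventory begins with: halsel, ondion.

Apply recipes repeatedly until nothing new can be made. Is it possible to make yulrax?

yulrax would need marrho and marelm (Recipe 3), but marrho is never obtained.

No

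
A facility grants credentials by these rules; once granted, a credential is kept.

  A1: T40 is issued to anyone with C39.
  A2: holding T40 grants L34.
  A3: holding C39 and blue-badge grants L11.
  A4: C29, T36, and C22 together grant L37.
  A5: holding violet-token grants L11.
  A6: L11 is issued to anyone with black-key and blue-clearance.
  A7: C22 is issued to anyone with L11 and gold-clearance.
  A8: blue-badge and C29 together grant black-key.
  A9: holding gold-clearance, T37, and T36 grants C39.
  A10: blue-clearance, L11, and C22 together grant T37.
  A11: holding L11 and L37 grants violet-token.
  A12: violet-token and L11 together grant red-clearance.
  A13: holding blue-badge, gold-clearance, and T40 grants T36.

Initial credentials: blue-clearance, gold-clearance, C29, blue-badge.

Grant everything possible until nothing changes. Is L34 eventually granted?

L34 would need T40 (A2), but T40 is never granted.

No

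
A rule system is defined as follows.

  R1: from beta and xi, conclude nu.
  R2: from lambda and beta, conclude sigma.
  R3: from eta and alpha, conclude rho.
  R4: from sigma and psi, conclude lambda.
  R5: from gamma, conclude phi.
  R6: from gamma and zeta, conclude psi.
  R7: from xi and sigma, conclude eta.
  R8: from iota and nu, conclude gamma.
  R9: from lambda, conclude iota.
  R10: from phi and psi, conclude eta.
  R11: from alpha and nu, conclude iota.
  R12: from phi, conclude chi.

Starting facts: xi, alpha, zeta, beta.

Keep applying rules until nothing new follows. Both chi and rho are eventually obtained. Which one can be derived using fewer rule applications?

chi

chi: beta and xi hold, so nu follows (R1). alpha and nu hold, so iota follows (R11). From iota and nu, R8 gives gamma. gamma holds, so phi follows (R5). From phi, R12 gives chi. [5 rule applications]
rho: From beta and xi, R1 gives nu. alpha and nu hold, so iota follows (R11). iota and nu hold, so gamma follows (R8). From gamma, R5 gives phi. gamma and zeta hold, so psi follows (R6). From phi and psi, R10 gives eta. From eta and alpha, R3 gives rho. [7 rule applications]
chi needs fewer.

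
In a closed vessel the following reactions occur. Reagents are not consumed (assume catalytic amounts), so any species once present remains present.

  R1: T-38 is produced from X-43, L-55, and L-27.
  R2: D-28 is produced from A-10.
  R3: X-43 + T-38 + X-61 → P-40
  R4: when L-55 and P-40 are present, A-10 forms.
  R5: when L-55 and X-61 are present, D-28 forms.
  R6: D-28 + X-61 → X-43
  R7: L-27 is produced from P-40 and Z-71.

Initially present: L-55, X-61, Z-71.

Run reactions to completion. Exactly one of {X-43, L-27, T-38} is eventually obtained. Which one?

L-55 and X-61 present → D-28 forms (R5).
D-28 and X-61 present → X-43 forms (R6).
T-38 would need X-43, L-55, and L-27 (R1), but L-27 never forms. L-27 would need P-40 and Z-71 (R7), but P-40 never forms.

X-43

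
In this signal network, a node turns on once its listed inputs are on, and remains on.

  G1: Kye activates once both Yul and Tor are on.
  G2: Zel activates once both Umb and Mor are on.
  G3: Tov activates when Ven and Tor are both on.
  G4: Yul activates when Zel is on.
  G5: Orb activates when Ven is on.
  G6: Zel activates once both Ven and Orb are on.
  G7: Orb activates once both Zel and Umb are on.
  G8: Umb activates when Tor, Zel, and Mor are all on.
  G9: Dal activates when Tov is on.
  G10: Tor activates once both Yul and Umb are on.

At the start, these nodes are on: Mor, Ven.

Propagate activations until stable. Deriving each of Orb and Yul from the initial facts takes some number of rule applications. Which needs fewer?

Orb

Orb: G5: Ven on → Orb on. [1 rule application]
Yul: G5: Ven on → Orb on. G6: Ven and Orb on → Zel on. G4: Zel on → Yul on. [3 rule applications]
Orb needs fewer.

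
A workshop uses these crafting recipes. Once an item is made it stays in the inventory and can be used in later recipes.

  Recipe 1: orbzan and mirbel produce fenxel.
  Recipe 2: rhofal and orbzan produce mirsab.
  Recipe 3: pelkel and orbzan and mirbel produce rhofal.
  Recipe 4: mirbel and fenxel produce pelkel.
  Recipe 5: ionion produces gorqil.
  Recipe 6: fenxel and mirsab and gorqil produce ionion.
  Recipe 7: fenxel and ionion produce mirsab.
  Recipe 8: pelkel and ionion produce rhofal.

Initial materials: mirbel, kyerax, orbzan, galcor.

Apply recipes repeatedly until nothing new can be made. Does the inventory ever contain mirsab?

Yes

orbzan and mirbel → fenxel (Recipe 1).
mirbel and fenxel → pelkel (Recipe 4).
pelkel and orbzan and mirbel → rhofal (Recipe 3).
rhofal and orbzan → mirsab (Recipe 2).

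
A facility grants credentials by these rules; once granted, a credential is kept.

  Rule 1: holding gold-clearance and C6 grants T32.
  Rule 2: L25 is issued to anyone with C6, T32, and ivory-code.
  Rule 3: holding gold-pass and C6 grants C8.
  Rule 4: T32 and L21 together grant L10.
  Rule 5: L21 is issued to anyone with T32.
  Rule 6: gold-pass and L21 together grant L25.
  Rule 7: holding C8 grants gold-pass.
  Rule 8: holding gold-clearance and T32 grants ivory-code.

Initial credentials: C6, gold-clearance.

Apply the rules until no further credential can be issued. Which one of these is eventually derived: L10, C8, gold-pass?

L10

Holding gold-clearance and C6 grants T32 (Rule 1).
Holding T32 grants L21 (Rule 5).
Holding T32 and L21 grants L10 (Rule 4).
C8 would need gold-pass and C6 (Rule 3), but gold-pass is never granted. gold-pass would need C8 (Rule 7), but C8 is never granted.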